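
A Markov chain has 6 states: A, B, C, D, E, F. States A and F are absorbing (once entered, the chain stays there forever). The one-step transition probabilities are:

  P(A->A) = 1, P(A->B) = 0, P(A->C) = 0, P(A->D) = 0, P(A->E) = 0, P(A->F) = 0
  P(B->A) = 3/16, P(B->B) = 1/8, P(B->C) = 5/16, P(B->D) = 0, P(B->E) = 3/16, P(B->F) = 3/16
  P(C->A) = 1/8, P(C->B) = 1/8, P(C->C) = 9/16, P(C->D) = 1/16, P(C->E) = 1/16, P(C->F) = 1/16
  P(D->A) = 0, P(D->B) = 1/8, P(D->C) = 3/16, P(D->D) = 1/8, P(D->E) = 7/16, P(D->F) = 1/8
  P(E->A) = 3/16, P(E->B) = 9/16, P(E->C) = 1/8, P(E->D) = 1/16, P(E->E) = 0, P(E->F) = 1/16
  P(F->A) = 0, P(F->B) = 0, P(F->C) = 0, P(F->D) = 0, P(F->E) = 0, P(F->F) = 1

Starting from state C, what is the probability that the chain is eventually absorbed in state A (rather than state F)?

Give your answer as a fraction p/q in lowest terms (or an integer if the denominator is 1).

Answer: 8431/13874

Derivation:
Let a_i = P(absorbed in A | start in state i).
Boundary conditions: a_A = 1, a_F = 0.
For each transient state i, a_i = sum_j P(i->j) * a_j:
  a_B = 3/16*a_A + 1/8*a_B + 5/16*a_C + 0*a_D + 3/16*a_E + 3/16*a_F
  a_C = 1/8*a_A + 1/8*a_B + 9/16*a_C + 1/16*a_D + 1/16*a_E + 1/16*a_F
  a_D = 0*a_A + 1/8*a_B + 3/16*a_C + 1/8*a_D + 7/16*a_E + 1/8*a_F
  a_E = 3/16*a_A + 9/16*a_B + 1/8*a_C + 1/16*a_D + 0*a_E + 1/16*a_F

Substituting a_A = 1 and a_F = 0, rearrange to (I - Q) a = r where r[i] = P(i -> A):
  [7/8, -5/16, 0, -3/16] . (a_B, a_C, a_D, a_E) = 3/16
  [-1/8, 7/16, -1/16, -1/16] . (a_B, a_C, a_D, a_E) = 1/8
  [-1/8, -3/16, 7/8, -7/16] . (a_B, a_C, a_D, a_E) = 0
  [-9/16, -1/8, -1/16, 1] . (a_B, a_C, a_D, a_E) = 3/16

Solving yields:
  a_B = 3902/6937
  a_C = 8431/13874
  a_D = 512/991
  a_E = 8493/13874

Starting state is C, so the absorption probability is a_C = 8431/13874.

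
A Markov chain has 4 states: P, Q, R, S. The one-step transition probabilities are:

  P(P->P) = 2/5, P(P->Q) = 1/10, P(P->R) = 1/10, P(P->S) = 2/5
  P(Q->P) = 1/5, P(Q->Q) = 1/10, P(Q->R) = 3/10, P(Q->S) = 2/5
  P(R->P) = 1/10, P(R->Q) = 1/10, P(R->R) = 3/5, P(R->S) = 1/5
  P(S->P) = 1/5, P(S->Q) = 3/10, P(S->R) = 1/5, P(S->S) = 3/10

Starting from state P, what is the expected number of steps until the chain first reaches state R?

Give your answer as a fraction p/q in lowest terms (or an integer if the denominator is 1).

Let h_i = expected steps to first reach R from state i.
Boundary: h_R = 0.
First-step equations for the other states:
  h_P = 1 + 2/5*h_P + 1/10*h_Q + 1/10*h_R + 2/5*h_S
  h_Q = 1 + 1/5*h_P + 1/10*h_Q + 3/10*h_R + 2/5*h_S
  h_S = 1 + 1/5*h_P + 3/10*h_Q + 1/5*h_R + 3/10*h_S

Substituting h_R = 0 and rearranging gives the linear system (I - Q) h = 1:
  [3/5, -1/10, -2/5] . (h_P, h_Q, h_S) = 1
  [-1/5, 9/10, -2/5] . (h_P, h_Q, h_S) = 1
  [-1/5, -3/10, 7/10] . (h_P, h_Q, h_S) = 1

Solving yields:
  h_P = 275/47
  h_Q = 220/47
  h_S = 240/47

Starting state is P, so the expected hitting time is h_P = 275/47.

Answer: 275/47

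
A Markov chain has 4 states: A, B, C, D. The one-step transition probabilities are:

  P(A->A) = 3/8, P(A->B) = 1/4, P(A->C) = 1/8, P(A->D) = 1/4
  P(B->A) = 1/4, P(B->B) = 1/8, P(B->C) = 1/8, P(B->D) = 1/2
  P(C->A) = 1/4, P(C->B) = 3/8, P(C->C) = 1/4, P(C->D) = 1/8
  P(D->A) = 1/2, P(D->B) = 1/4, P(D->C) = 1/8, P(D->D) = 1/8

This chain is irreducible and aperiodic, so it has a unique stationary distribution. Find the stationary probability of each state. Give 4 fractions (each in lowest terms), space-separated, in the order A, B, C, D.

Answer: 68/189 5/21 1/7 7/27

Derivation:
The stationary distribution satisfies pi = pi * P, i.e.:
  pi_A = 3/8*pi_A + 1/4*pi_B + 1/4*pi_C + 1/2*pi_D
  pi_B = 1/4*pi_A + 1/8*pi_B + 3/8*pi_C + 1/4*pi_D
  pi_C = 1/8*pi_A + 1/8*pi_B + 1/4*pi_C + 1/8*pi_D
  pi_D = 1/4*pi_A + 1/2*pi_B + 1/8*pi_C + 1/8*pi_D
with normalization: pi_A + pi_B + pi_C + pi_D = 1.

Using the first 3 balance equations plus normalization, the linear system A*pi = b is:
  [-5/8, 1/4, 1/4, 1/2] . pi = 0
  [1/4, -7/8, 3/8, 1/4] . pi = 0
  [1/8, 1/8, -3/4, 1/8] . pi = 0
  [1, 1, 1, 1] . pi = 1

Solving yields:
  pi_A = 68/189
  pi_B = 5/21
  pi_C = 1/7
  pi_D = 7/27

Verification (pi * P):
  68/189*3/8 + 5/21*1/4 + 1/7*1/4 + 7/27*1/2 = 68/189 = pi_A  (ok)
  68/189*1/4 + 5/21*1/8 + 1/7*3/8 + 7/27*1/4 = 5/21 = pi_B  (ok)
  68/189*1/8 + 5/21*1/8 + 1/7*1/4 + 7/27*1/8 = 1/7 = pi_C  (ok)
  68/189*1/4 + 5/21*1/2 + 1/7*1/8 + 7/27*1/8 = 7/27 = pi_D  (ok)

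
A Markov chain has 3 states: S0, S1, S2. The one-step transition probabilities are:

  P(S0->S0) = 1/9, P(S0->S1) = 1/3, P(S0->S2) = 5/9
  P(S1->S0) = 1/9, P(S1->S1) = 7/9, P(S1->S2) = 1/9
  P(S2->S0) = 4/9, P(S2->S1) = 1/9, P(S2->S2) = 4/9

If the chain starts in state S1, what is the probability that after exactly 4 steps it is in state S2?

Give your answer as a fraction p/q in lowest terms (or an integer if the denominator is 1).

Answer: 592/2187

Derivation:
Computing P^4 by repeated multiplication:
P^1 =
  S0: [1/9, 1/3, 5/9]
  S1: [1/9, 7/9, 1/9]
  S2: [4/9, 1/9, 4/9]
P^2 =
  S0: [8/27, 29/81, 28/81]
  S1: [4/27, 53/81, 16/81]
  S2: [7/27, 23/81, 37/81]
P^3 =
  S0: [55/243, 101/243, 29/81]
  S1: [43/243, 47/81, 59/243]
  S2: [64/243, 29/81, 92/243]
P^4 =
  S0: [56/243, 959/2187, 724/2187]
  S1: [140/729, 1175/2187, 592/2187]
  S2: [173/729, 893/2187, 775/2187]

(P^4)[S1 -> S2] = 592/2187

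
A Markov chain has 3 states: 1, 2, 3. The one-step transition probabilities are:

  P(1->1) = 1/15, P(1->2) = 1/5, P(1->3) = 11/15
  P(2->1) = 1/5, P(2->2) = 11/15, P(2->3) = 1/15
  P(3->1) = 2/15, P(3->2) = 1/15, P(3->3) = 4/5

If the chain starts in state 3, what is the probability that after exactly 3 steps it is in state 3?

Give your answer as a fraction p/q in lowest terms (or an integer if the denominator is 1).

Answer: 784/1125

Derivation:
Computing P^3 by repeated multiplication:
P^1 =
  1: [1/15, 1/5, 11/15]
  2: [1/5, 11/15, 1/15]
  3: [2/15, 1/15, 4/5]
P^2 =
  1: [32/225, 47/225, 146/225]
  2: [38/225, 131/225, 56/225]
  3: [29/225, 29/225, 167/225]
P^3 =
  1: [31/225, 253/1125, 239/375]
  2: [181/1125, 179/375, 407/1125]
  3: [2/15, 191/1125, 784/1125]

(P^3)[3 -> 3] = 784/1125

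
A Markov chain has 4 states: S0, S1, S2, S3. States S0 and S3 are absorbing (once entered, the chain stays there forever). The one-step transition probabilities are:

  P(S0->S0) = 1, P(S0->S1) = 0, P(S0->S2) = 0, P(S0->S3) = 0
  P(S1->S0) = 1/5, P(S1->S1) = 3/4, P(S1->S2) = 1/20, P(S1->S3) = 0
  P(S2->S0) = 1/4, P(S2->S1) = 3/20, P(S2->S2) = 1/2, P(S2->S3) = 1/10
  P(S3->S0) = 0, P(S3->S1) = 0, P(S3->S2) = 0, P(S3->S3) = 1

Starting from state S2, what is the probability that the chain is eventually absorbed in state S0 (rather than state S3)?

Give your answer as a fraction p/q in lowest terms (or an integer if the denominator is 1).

Answer: 37/47

Derivation:
Let a_i = P(absorbed in S0 | start in state i).
Boundary conditions: a_S0 = 1, a_S3 = 0.
For each transient state i, a_i = sum_j P(i->j) * a_j:
  a_S1 = 1/5*a_S0 + 3/4*a_S1 + 1/20*a_S2 + 0*a_S3
  a_S2 = 1/4*a_S0 + 3/20*a_S1 + 1/2*a_S2 + 1/10*a_S3

Substituting a_S0 = 1 and a_S3 = 0, rearrange to (I - Q) a = r where r[i] = P(i -> S0):
  [1/4, -1/20] . (a_S1, a_S2) = 1/5
  [-3/20, 1/2] . (a_S1, a_S2) = 1/4

Solving yields:
  a_S1 = 45/47
  a_S2 = 37/47

Starting state is S2, so the absorption probability is a_S2 = 37/47.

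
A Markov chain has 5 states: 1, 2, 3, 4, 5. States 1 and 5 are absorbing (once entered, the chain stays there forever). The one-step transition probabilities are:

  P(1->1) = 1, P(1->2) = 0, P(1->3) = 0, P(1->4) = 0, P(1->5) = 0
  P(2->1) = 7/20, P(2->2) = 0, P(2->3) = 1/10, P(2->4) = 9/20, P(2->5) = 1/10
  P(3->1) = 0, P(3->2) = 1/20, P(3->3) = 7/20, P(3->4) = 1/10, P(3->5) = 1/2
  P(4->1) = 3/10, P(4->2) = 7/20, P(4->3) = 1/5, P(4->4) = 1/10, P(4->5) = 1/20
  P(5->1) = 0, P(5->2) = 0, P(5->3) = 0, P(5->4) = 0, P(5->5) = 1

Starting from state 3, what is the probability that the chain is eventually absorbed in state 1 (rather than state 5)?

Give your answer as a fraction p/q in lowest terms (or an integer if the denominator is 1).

Answer: 518/3601

Derivation:
Let a_i = P(absorbed in 1 | start in state i).
Boundary conditions: a_1 = 1, a_5 = 0.
For each transient state i, a_i = sum_j P(i->j) * a_j:
  a_2 = 7/20*a_1 + 0*a_2 + 1/10*a_3 + 9/20*a_4 + 1/10*a_5
  a_3 = 0*a_1 + 1/20*a_2 + 7/20*a_3 + 1/10*a_4 + 1/2*a_5
  a_4 = 3/10*a_1 + 7/20*a_2 + 1/5*a_3 + 1/10*a_4 + 1/20*a_5

Substituting a_1 = 1 and a_5 = 0, rearrange to (I - Q) a = r where r[i] = P(i -> 1):
  [1, -1/10, -9/20] . (a_2, a_3, a_4) = 7/20
  [-1/20, 13/20, -1/10] . (a_2, a_3, a_4) = 0
  [-7/20, -1/5, 9/10] . (a_2, a_3, a_4) = 3/10

Solving yields:
  a_2 = 2308/3601
  a_3 = 518/3601
  a_4 = 2213/3601

Starting state is 3, so the absorption probability is a_3 = 518/3601.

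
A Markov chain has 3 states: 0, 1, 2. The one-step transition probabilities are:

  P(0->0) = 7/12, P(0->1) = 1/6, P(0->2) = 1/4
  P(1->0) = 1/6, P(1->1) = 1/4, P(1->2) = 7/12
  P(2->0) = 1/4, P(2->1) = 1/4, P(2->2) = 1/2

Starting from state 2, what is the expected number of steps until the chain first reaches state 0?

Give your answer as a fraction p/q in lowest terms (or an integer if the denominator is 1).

Answer: 48/11

Derivation:
Let h_i = expected steps to first reach 0 from state i.
Boundary: h_0 = 0.
First-step equations for the other states:
  h_1 = 1 + 1/6*h_0 + 1/4*h_1 + 7/12*h_2
  h_2 = 1 + 1/4*h_0 + 1/4*h_1 + 1/2*h_2

Substituting h_0 = 0 and rearranging gives the linear system (I - Q) h = 1:
  [3/4, -7/12] . (h_1, h_2) = 1
  [-1/4, 1/2] . (h_1, h_2) = 1

Solving yields:
  h_1 = 52/11
  h_2 = 48/11

Starting state is 2, so the expected hitting time is h_2 = 48/11.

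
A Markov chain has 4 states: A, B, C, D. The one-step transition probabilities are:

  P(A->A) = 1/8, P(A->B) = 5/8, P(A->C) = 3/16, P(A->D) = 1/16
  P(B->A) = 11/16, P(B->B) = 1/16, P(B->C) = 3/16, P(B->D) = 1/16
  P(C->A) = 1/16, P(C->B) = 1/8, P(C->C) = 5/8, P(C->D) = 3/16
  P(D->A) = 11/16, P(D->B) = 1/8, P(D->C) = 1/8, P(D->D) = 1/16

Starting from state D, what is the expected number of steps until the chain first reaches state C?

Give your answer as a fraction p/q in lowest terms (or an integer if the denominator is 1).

Let h_i = expected steps to first reach C from state i.
Boundary: h_C = 0.
First-step equations for the other states:
  h_A = 1 + 1/8*h_A + 5/8*h_B + 3/16*h_C + 1/16*h_D
  h_B = 1 + 11/16*h_A + 1/16*h_B + 3/16*h_C + 1/16*h_D
  h_D = 1 + 11/16*h_A + 1/8*h_B + 1/8*h_C + 1/16*h_D

Substituting h_C = 0 and rearranging gives the linear system (I - Q) h = 1:
  [7/8, -5/8, -1/16] . (h_A, h_B, h_D) = 1
  [-11/16, 15/16, -1/16] . (h_A, h_B, h_D) = 1
  [-11/16, -1/8, 15/16] . (h_A, h_B, h_D) = 1

Solving yields:
  h_A = 256/47
  h_B = 256/47
  h_D = 272/47

Starting state is D, so the expected hitting time is h_D = 272/47.

Answer: 272/47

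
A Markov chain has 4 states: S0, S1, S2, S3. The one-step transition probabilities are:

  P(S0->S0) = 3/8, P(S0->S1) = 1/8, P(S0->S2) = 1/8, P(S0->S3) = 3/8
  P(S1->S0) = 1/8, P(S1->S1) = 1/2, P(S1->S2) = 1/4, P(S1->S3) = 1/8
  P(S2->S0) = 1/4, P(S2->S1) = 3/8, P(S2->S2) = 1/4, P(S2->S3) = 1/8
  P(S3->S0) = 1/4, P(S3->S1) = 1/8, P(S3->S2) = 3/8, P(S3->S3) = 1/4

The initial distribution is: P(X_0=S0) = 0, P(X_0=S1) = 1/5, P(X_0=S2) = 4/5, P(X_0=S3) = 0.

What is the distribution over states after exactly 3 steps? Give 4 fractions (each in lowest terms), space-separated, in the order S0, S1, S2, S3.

Answer: 121/512 199/640 63/256 529/2560

Derivation:
Propagating the distribution step by step (d_{t+1} = d_t * P):
d_0 = (S0=0, S1=1/5, S2=4/5, S3=0)
  d_1[S0] = 0*3/8 + 1/5*1/8 + 4/5*1/4 + 0*1/4 = 9/40
  d_1[S1] = 0*1/8 + 1/5*1/2 + 4/5*3/8 + 0*1/8 = 2/5
  d_1[S2] = 0*1/8 + 1/5*1/4 + 4/5*1/4 + 0*3/8 = 1/4
  d_1[S3] = 0*3/8 + 1/5*1/8 + 4/5*1/8 + 0*1/4 = 1/8
d_1 = (S0=9/40, S1=2/5, S2=1/4, S3=1/8)
  d_2[S0] = 9/40*3/8 + 2/5*1/8 + 1/4*1/4 + 1/8*1/4 = 73/320
  d_2[S1] = 9/40*1/8 + 2/5*1/2 + 1/4*3/8 + 1/8*1/8 = 27/80
  d_2[S2] = 9/40*1/8 + 2/5*1/4 + 1/4*1/4 + 1/8*3/8 = 19/80
  d_2[S3] = 9/40*3/8 + 2/5*1/8 + 1/4*1/8 + 1/8*1/4 = 63/320
d_2 = (S0=73/320, S1=27/80, S2=19/80, S3=63/320)
  d_3[S0] = 73/320*3/8 + 27/80*1/8 + 19/80*1/4 + 63/320*1/4 = 121/512
  d_3[S1] = 73/320*1/8 + 27/80*1/2 + 19/80*3/8 + 63/320*1/8 = 199/640
  d_3[S2] = 73/320*1/8 + 27/80*1/4 + 19/80*1/4 + 63/320*3/8 = 63/256
  d_3[S3] = 73/320*3/8 + 27/80*1/8 + 19/80*1/8 + 63/320*1/4 = 529/2560
d_3 = (S0=121/512, S1=199/640, S2=63/256, S3=529/2560)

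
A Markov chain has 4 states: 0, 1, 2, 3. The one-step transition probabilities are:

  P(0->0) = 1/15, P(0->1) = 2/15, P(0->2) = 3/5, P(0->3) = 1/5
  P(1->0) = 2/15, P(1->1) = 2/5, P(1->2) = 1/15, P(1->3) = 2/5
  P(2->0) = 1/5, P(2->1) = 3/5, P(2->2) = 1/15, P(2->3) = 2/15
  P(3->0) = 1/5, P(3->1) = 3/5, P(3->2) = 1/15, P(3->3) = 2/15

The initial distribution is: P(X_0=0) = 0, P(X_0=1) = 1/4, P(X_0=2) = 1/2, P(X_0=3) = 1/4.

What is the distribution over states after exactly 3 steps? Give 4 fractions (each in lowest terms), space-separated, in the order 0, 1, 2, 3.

Answer: 1043/6750 6133/13500 19/135 1127/4500

Derivation:
Propagating the distribution step by step (d_{t+1} = d_t * P):
d_0 = (0=0, 1=1/4, 2=1/2, 3=1/4)
  d_1[0] = 0*1/15 + 1/4*2/15 + 1/2*1/5 + 1/4*1/5 = 11/60
  d_1[1] = 0*2/15 + 1/4*2/5 + 1/2*3/5 + 1/4*3/5 = 11/20
  d_1[2] = 0*3/5 + 1/4*1/15 + 1/2*1/15 + 1/4*1/15 = 1/15
  d_1[3] = 0*1/5 + 1/4*2/5 + 1/2*2/15 + 1/4*2/15 = 1/5
d_1 = (0=11/60, 1=11/20, 2=1/15, 3=1/5)
  d_2[0] = 11/60*1/15 + 11/20*2/15 + 1/15*1/5 + 1/5*1/5 = 5/36
  d_2[1] = 11/60*2/15 + 11/20*2/5 + 1/15*3/5 + 1/5*3/5 = 91/225
  d_2[2] = 11/60*3/5 + 11/20*1/15 + 1/15*1/15 + 1/5*1/15 = 37/225
  d_2[3] = 11/60*1/5 + 11/20*2/5 + 1/15*2/15 + 1/5*2/15 = 263/900
d_2 = (0=5/36, 1=91/225, 2=37/225, 3=263/900)
  d_3[0] = 5/36*1/15 + 91/225*2/15 + 37/225*1/5 + 263/900*1/5 = 1043/6750
  d_3[1] = 5/36*2/15 + 91/225*2/5 + 37/225*3/5 + 263/900*3/5 = 6133/13500
  d_3[2] = 5/36*3/5 + 91/225*1/15 + 37/225*1/15 + 263/900*1/15 = 19/135
  d_3[3] = 5/36*1/5 + 91/225*2/5 + 37/225*2/15 + 263/900*2/15 = 1127/4500
d_3 = (0=1043/6750, 1=6133/13500, 2=19/135, 3=1127/4500)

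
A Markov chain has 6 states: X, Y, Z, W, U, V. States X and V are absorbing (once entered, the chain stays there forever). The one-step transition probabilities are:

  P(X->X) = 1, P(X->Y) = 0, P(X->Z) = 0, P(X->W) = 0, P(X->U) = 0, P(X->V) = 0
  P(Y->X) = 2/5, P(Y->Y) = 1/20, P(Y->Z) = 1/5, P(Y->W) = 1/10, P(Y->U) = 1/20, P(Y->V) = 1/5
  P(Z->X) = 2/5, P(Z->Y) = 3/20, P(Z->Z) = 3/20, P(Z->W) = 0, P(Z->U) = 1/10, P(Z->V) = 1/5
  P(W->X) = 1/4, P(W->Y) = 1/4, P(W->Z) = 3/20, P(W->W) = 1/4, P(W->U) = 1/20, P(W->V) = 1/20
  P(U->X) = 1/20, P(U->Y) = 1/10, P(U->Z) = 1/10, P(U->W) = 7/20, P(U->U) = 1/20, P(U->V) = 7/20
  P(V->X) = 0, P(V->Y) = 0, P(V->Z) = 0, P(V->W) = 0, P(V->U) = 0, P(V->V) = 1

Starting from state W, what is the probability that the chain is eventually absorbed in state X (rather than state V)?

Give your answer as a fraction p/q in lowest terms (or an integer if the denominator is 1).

Answer: 758/1069

Derivation:
Let a_i = P(absorbed in X | start in state i).
Boundary conditions: a_X = 1, a_V = 0.
For each transient state i, a_i = sum_j P(i->j) * a_j:
  a_Y = 2/5*a_X + 1/20*a_Y + 1/5*a_Z + 1/10*a_W + 1/20*a_U + 1/5*a_V
  a_Z = 2/5*a_X + 3/20*a_Y + 3/20*a_Z + 0*a_W + 1/10*a_U + 1/5*a_V
  a_W = 1/4*a_X + 1/4*a_Y + 3/20*a_Z + 1/4*a_W + 1/20*a_U + 1/20*a_V
  a_U = 1/20*a_X + 1/10*a_Y + 1/10*a_Z + 7/20*a_W + 1/20*a_U + 7/20*a_V

Substituting a_X = 1 and a_V = 0, rearrange to (I - Q) a = r where r[i] = P(i -> X):
  [19/20, -1/5, -1/10, -1/20] . (a_Y, a_Z, a_W, a_U) = 2/5
  [-3/20, 17/20, 0, -1/10] . (a_Y, a_Z, a_W, a_U) = 2/5
  [-1/4, -3/20, 3/4, -1/20] . (a_Y, a_Z, a_W, a_U) = 1/4
  [-1/10, -1/10, -7/20, 19/20] . (a_Y, a_Z, a_W, a_U) = 1/20

Solving yields:
  a_Y = 699/1069
  a_Z = 683/1069
  a_W = 758/1069
  a_U = 481/1069

Starting state is W, so the absorption probability is a_W = 758/1069.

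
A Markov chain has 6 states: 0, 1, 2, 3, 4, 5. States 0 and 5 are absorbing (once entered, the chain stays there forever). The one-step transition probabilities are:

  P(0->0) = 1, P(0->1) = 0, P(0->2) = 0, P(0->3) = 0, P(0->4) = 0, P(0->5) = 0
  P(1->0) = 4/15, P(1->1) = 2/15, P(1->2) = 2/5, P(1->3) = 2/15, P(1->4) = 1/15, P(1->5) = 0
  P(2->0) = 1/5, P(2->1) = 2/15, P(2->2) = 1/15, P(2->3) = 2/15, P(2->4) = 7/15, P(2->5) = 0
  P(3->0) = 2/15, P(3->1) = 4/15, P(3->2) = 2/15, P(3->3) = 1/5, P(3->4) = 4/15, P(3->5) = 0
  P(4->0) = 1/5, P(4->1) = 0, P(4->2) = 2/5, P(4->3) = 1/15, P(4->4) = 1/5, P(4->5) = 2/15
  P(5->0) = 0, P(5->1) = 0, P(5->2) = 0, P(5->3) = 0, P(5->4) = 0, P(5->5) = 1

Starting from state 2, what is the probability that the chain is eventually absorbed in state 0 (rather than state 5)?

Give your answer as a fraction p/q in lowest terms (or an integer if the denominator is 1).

Let a_i = P(absorbed in 0 | start in state i).
Boundary conditions: a_0 = 1, a_5 = 0.
For each transient state i, a_i = sum_j P(i->j) * a_j:
  a_1 = 4/15*a_0 + 2/15*a_1 + 2/5*a_2 + 2/15*a_3 + 1/15*a_4 + 0*a_5
  a_2 = 1/5*a_0 + 2/15*a_1 + 1/15*a_2 + 2/15*a_3 + 7/15*a_4 + 0*a_5
  a_3 = 2/15*a_0 + 4/15*a_1 + 2/15*a_2 + 1/5*a_3 + 4/15*a_4 + 0*a_5
  a_4 = 1/5*a_0 + 0*a_1 + 2/5*a_2 + 1/15*a_3 + 1/5*a_4 + 2/15*a_5

Substituting a_0 = 1 and a_5 = 0, rearrange to (I - Q) a = r where r[i] = P(i -> 0):
  [13/15, -2/5, -2/15, -1/15] . (a_1, a_2, a_3, a_4) = 4/15
  [-2/15, 14/15, -2/15, -7/15] . (a_1, a_2, a_3, a_4) = 1/5
  [-4/15, -2/15, 4/5, -4/15] . (a_1, a_2, a_3, a_4) = 2/15
  [0, -2/5, -1/15, 4/5] . (a_1, a_2, a_3, a_4) = 1/5

Solving yields:
  a_1 = 5955/6811
  a_2 = 5623/6811
  a_3 = 5721/6811
  a_4 = 713/973

Starting state is 2, so the absorption probability is a_2 = 5623/6811.

Answer: 5623/6811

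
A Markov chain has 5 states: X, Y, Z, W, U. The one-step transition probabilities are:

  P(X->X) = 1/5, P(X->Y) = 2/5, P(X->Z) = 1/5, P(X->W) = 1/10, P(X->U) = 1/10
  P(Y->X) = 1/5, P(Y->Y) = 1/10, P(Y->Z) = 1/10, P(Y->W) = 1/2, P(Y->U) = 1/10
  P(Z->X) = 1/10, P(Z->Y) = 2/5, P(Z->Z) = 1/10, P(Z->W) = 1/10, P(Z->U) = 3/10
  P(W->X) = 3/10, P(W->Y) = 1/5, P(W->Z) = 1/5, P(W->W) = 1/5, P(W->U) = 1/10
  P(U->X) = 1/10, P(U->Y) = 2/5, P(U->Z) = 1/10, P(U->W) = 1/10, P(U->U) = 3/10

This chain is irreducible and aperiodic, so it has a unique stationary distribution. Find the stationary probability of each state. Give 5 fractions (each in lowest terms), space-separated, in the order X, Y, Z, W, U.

Answer: 217/1125 34/125 1603/11250 29/125 1807/11250

Derivation:
The stationary distribution satisfies pi = pi * P, i.e.:
  pi_X = 1/5*pi_X + 1/5*pi_Y + 1/10*pi_Z + 3/10*pi_W + 1/10*pi_U
  pi_Y = 2/5*pi_X + 1/10*pi_Y + 2/5*pi_Z + 1/5*pi_W + 2/5*pi_U
  pi_Z = 1/5*pi_X + 1/10*pi_Y + 1/10*pi_Z + 1/5*pi_W + 1/10*pi_U
  pi_W = 1/10*pi_X + 1/2*pi_Y + 1/10*pi_Z + 1/5*pi_W + 1/10*pi_U
  pi_U = 1/10*pi_X + 1/10*pi_Y + 3/10*pi_Z + 1/10*pi_W + 3/10*pi_U
with normalization: pi_X + pi_Y + pi_Z + pi_W + pi_U = 1.

Using the first 4 balance equations plus normalization, the linear system A*pi = b is:
  [-4/5, 1/5, 1/10, 3/10, 1/10] . pi = 0
  [2/5, -9/10, 2/5, 1/5, 2/5] . pi = 0
  [1/5, 1/10, -9/10, 1/5, 1/10] . pi = 0
  [1/10, 1/2, 1/10, -4/5, 1/10] . pi = 0
  [1, 1, 1, 1, 1] . pi = 1

Solving yields:
  pi_X = 217/1125
  pi_Y = 34/125
  pi_Z = 1603/11250
  pi_W = 29/125
  pi_U = 1807/11250

Verification (pi * P):
  217/1125*1/5 + 34/125*1/5 + 1603/11250*1/10 + 29/125*3/10 + 1807/11250*1/10 = 217/1125 = pi_X  (ok)
  217/1125*2/5 + 34/125*1/10 + 1603/11250*2/5 + 29/125*1/5 + 1807/11250*2/5 = 34/125 = pi_Y  (ok)
  217/1125*1/5 + 34/125*1/10 + 1603/11250*1/10 + 29/125*1/5 + 1807/11250*1/10 = 1603/11250 = pi_Z  (ok)
  217/1125*1/10 + 34/125*1/2 + 1603/11250*1/10 + 29/125*1/5 + 1807/11250*1/10 = 29/125 = pi_W  (ok)
  217/1125*1/10 + 34/125*1/10 + 1603/11250*3/10 + 29/125*1/10 + 1807/11250*3/10 = 1807/11250 = pi_U  (ok)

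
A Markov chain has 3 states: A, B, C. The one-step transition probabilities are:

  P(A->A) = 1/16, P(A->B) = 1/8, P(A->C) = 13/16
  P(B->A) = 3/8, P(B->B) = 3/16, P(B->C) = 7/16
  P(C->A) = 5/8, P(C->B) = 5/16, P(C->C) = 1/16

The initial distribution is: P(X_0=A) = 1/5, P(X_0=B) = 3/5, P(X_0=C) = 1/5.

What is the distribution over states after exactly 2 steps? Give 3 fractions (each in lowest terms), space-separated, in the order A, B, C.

Answer: 95/256 281/1280 131/320

Derivation:
Propagating the distribution step by step (d_{t+1} = d_t * P):
d_0 = (A=1/5, B=3/5, C=1/5)
  d_1[A] = 1/5*1/16 + 3/5*3/8 + 1/5*5/8 = 29/80
  d_1[B] = 1/5*1/8 + 3/5*3/16 + 1/5*5/16 = 1/5
  d_1[C] = 1/5*13/16 + 3/5*7/16 + 1/5*1/16 = 7/16
d_1 = (A=29/80, B=1/5, C=7/16)
  d_2[A] = 29/80*1/16 + 1/5*3/8 + 7/16*5/8 = 95/256
  d_2[B] = 29/80*1/8 + 1/5*3/16 + 7/16*5/16 = 281/1280
  d_2[C] = 29/80*13/16 + 1/5*7/16 + 7/16*1/16 = 131/320
d_2 = (A=95/256, B=281/1280, C=131/320)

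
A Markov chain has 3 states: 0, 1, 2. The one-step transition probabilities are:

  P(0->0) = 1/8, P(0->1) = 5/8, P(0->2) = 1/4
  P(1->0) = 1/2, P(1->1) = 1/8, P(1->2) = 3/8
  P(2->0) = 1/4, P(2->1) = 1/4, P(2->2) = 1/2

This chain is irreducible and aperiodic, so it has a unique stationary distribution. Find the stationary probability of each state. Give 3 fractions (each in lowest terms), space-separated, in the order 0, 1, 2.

Answer: 22/75 8/25 29/75

Derivation:
The stationary distribution satisfies pi = pi * P, i.e.:
  pi_0 = 1/8*pi_0 + 1/2*pi_1 + 1/4*pi_2
  pi_1 = 5/8*pi_0 + 1/8*pi_1 + 1/4*pi_2
  pi_2 = 1/4*pi_0 + 3/8*pi_1 + 1/2*pi_2
with normalization: pi_0 + pi_1 + pi_2 = 1.

Using the first 2 balance equations plus normalization, the linear system A*pi = b is:
  [-7/8, 1/2, 1/4] . pi = 0
  [5/8, -7/8, 1/4] . pi = 0
  [1, 1, 1] . pi = 1

Solving yields:
  pi_0 = 22/75
  pi_1 = 8/25
  pi_2 = 29/75

Verification (pi * P):
  22/75*1/8 + 8/25*1/2 + 29/75*1/4 = 22/75 = pi_0  (ok)
  22/75*5/8 + 8/25*1/8 + 29/75*1/4 = 8/25 = pi_1  (ok)
  22/75*1/4 + 8/25*3/8 + 29/75*1/2 = 29/75 = pi_2  (ok)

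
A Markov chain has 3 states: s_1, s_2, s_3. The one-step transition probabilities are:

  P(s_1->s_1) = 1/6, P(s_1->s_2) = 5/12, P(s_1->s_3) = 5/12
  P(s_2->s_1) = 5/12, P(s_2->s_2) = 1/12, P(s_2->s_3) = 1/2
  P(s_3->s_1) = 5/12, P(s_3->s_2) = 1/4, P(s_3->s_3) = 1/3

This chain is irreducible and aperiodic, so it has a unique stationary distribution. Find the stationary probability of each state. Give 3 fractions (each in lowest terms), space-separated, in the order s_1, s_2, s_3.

Answer: 1/3 11/42 17/42

Derivation:
The stationary distribution satisfies pi = pi * P, i.e.:
  pi_s_1 = 1/6*pi_s_1 + 5/12*pi_s_2 + 5/12*pi_s_3
  pi_s_2 = 5/12*pi_s_1 + 1/12*pi_s_2 + 1/4*pi_s_3
  pi_s_3 = 5/12*pi_s_1 + 1/2*pi_s_2 + 1/3*pi_s_3
with normalization: pi_s_1 + pi_s_2 + pi_s_3 = 1.

Using the first 2 balance equations plus normalization, the linear system A*pi = b is:
  [-5/6, 5/12, 5/12] . pi = 0
  [5/12, -11/12, 1/4] . pi = 0
  [1, 1, 1] . pi = 1

Solving yields:
  pi_s_1 = 1/3
  pi_s_2 = 11/42
  pi_s_3 = 17/42

Verification (pi * P):
  1/3*1/6 + 11/42*5/12 + 17/42*5/12 = 1/3 = pi_s_1  (ok)
  1/3*5/12 + 11/42*1/12 + 17/42*1/4 = 11/42 = pi_s_2  (ok)
  1/3*5/12 + 11/42*1/2 + 17/42*1/3 = 17/42 = pi_s_3  (ok)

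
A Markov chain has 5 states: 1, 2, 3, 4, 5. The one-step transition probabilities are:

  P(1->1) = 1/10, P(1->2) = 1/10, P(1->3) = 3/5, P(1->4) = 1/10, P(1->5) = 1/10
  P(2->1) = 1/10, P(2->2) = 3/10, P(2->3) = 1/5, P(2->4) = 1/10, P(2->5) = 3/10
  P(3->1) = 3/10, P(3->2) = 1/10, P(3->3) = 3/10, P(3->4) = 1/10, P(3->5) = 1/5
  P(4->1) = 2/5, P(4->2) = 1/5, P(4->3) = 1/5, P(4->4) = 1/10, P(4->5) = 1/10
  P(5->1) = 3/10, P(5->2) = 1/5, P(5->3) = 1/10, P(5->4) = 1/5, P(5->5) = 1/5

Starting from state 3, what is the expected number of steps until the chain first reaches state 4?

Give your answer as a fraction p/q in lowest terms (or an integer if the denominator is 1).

Answer: 2365/282

Derivation:
Let h_i = expected steps to first reach 4 from state i.
Boundary: h_4 = 0.
First-step equations for the other states:
  h_1 = 1 + 1/10*h_1 + 1/10*h_2 + 3/5*h_3 + 1/10*h_4 + 1/10*h_5
  h_2 = 1 + 1/10*h_1 + 3/10*h_2 + 1/5*h_3 + 1/10*h_4 + 3/10*h_5
  h_3 = 1 + 3/10*h_1 + 1/10*h_2 + 3/10*h_3 + 1/10*h_4 + 1/5*h_5
  h_5 = 1 + 3/10*h_1 + 1/5*h_2 + 1/10*h_3 + 1/5*h_4 + 1/5*h_5

Substituting h_4 = 0 and rearranging gives the linear system (I - Q) h = 1:
  [9/10, -1/10, -3/5, -1/10] . (h_1, h_2, h_3, h_5) = 1
  [-1/10, 7/10, -1/5, -3/10] . (h_1, h_2, h_3, h_5) = 1
  [-3/10, -1/10, 7/10, -1/5] . (h_1, h_2, h_3, h_5) = 1
  [-3/10, -1/5, -1/10, 4/5] . (h_1, h_2, h_3, h_5) = 1

Solving yields:
  h_1 = 795/94
  h_2 = 1165/141
  h_3 = 2365/282
  h_5 = 2125/282

Starting state is 3, so the expected hitting time is h_3 = 2365/282.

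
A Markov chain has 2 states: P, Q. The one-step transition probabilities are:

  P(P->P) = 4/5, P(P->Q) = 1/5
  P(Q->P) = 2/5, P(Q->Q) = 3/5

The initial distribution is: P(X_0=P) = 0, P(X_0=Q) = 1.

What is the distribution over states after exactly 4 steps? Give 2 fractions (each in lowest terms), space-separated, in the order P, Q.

Answer: 406/625 219/625

Derivation:
Propagating the distribution step by step (d_{t+1} = d_t * P):
d_0 = (P=0, Q=1)
  d_1[P] = 0*4/5 + 1*2/5 = 2/5
  d_1[Q] = 0*1/5 + 1*3/5 = 3/5
d_1 = (P=2/5, Q=3/5)
  d_2[P] = 2/5*4/5 + 3/5*2/5 = 14/25
  d_2[Q] = 2/5*1/5 + 3/5*3/5 = 11/25
d_2 = (P=14/25, Q=11/25)
  d_3[P] = 14/25*4/5 + 11/25*2/5 = 78/125
  d_3[Q] = 14/25*1/5 + 11/25*3/5 = 47/125
d_3 = (P=78/125, Q=47/125)
  d_4[P] = 78/125*4/5 + 47/125*2/5 = 406/625
  d_4[Q] = 78/125*1/5 + 47/125*3/5 = 219/625
d_4 = (P=406/625, Q=219/625)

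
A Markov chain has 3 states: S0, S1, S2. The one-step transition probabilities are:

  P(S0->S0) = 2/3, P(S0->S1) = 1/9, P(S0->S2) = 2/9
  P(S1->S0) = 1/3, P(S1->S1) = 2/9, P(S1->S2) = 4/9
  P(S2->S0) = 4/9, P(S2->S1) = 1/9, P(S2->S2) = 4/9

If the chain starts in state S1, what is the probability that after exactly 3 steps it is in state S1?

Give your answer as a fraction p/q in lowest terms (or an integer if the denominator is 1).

Answer: 92/729

Derivation:
Computing P^3 by repeated multiplication:
P^1 =
  S0: [2/3, 1/9, 2/9]
  S1: [1/3, 2/9, 4/9]
  S2: [4/9, 1/9, 4/9]
P^2 =
  S0: [47/81, 10/81, 8/27]
  S1: [40/81, 11/81, 10/27]
  S2: [43/81, 10/81, 28/81]
P^3 =
  S0: [136/243, 91/729, 230/729]
  S1: [131/243, 92/729, 244/729]
  S2: [400/729, 91/729, 238/729]

(P^3)[S1 -> S1] = 92/729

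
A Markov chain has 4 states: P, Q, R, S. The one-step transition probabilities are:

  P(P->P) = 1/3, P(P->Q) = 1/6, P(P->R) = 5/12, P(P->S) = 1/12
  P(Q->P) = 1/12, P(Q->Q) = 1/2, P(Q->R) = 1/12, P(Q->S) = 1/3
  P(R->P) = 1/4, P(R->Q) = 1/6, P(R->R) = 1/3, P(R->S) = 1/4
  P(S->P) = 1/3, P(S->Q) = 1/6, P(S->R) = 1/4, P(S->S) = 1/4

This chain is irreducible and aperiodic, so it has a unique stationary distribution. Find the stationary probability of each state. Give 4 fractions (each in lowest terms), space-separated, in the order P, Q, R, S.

Answer: 133/536 1/4 73/268 123/536

Derivation:
The stationary distribution satisfies pi = pi * P, i.e.:
  pi_P = 1/3*pi_P + 1/12*pi_Q + 1/4*pi_R + 1/3*pi_S
  pi_Q = 1/6*pi_P + 1/2*pi_Q + 1/6*pi_R + 1/6*pi_S
  pi_R = 5/12*pi_P + 1/12*pi_Q + 1/3*pi_R + 1/4*pi_S
  pi_S = 1/12*pi_P + 1/3*pi_Q + 1/4*pi_R + 1/4*pi_S
with normalization: pi_P + pi_Q + pi_R + pi_S = 1.

Using the first 3 balance equations plus normalization, the linear system A*pi = b is:
  [-2/3, 1/12, 1/4, 1/3] . pi = 0
  [1/6, -1/2, 1/6, 1/6] . pi = 0
  [5/12, 1/12, -2/3, 1/4] . pi = 0
  [1, 1, 1, 1] . pi = 1

Solving yields:
  pi_P = 133/536
  pi_Q = 1/4
  pi_R = 73/268
  pi_S = 123/536

Verification (pi * P):
  133/536*1/3 + 1/4*1/12 + 73/268*1/4 + 123/536*1/3 = 133/536 = pi_P  (ok)
  133/536*1/6 + 1/4*1/2 + 73/268*1/6 + 123/536*1/6 = 1/4 = pi_Q  (ok)
  133/536*5/12 + 1/4*1/12 + 73/268*1/3 + 123/536*1/4 = 73/268 = pi_R  (ok)
  133/536*1/12 + 1/4*1/3 + 73/268*1/4 + 123/536*1/4 = 123/536 = pi_S  (ok)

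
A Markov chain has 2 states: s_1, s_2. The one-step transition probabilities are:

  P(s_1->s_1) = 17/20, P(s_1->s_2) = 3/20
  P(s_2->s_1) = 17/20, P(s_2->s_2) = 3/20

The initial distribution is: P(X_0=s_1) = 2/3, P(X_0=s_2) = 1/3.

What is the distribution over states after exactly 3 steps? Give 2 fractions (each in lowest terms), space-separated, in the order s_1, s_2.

Propagating the distribution step by step (d_{t+1} = d_t * P):
d_0 = (s_1=2/3, s_2=1/3)
  d_1[s_1] = 2/3*17/20 + 1/3*17/20 = 17/20
  d_1[s_2] = 2/3*3/20 + 1/3*3/20 = 3/20
d_1 = (s_1=17/20, s_2=3/20)
  d_2[s_1] = 17/20*17/20 + 3/20*17/20 = 17/20
  d_2[s_2] = 17/20*3/20 + 3/20*3/20 = 3/20
d_2 = (s_1=17/20, s_2=3/20)
  d_3[s_1] = 17/20*17/20 + 3/20*17/20 = 17/20
  d_3[s_2] = 17/20*3/20 + 3/20*3/20 = 3/20
d_3 = (s_1=17/20, s_2=3/20)

Answer: 17/20 3/20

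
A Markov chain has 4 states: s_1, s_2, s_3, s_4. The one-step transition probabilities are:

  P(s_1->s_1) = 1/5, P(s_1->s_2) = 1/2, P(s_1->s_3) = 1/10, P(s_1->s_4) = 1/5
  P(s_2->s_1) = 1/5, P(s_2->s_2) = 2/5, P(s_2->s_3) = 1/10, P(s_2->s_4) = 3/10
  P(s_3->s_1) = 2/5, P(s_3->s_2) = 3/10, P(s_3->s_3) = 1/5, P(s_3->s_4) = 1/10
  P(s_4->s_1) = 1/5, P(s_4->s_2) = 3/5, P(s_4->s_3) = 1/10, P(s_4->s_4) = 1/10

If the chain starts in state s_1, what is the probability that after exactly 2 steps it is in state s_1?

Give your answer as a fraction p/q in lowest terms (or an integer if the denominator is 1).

Answer: 11/50

Derivation:
Computing P^2 by repeated multiplication:
P^1 =
  s_1: [1/5, 1/2, 1/10, 1/5]
  s_2: [1/5, 2/5, 1/10, 3/10]
  s_3: [2/5, 3/10, 1/5, 1/10]
  s_4: [1/5, 3/5, 1/10, 1/10]
P^2 =
  s_1: [11/50, 9/20, 11/100, 11/50]
  s_2: [11/50, 47/100, 11/100, 1/5]
  s_3: [6/25, 11/25, 3/25, 1/5]
  s_4: [11/50, 43/100, 11/100, 6/25]

(P^2)[s_1 -> s_1] = 11/50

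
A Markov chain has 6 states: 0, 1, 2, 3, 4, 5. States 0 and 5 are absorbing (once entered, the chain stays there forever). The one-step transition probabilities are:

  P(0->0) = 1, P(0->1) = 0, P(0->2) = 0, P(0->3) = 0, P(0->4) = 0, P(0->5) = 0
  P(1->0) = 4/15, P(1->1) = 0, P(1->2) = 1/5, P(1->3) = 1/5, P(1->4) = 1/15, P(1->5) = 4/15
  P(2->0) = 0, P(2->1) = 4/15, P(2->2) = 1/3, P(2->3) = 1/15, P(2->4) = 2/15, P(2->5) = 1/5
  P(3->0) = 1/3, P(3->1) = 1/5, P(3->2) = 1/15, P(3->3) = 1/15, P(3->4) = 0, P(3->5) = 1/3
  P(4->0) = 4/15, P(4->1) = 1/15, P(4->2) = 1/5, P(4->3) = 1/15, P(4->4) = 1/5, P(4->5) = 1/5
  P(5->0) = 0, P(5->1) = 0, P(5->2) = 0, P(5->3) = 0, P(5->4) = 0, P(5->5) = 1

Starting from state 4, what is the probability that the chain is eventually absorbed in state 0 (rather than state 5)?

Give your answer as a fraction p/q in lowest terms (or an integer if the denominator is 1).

Answer: 706/1427

Derivation:
Let a_i = P(absorbed in 0 | start in state i).
Boundary conditions: a_0 = 1, a_5 = 0.
For each transient state i, a_i = sum_j P(i->j) * a_j:
  a_1 = 4/15*a_0 + 0*a_1 + 1/5*a_2 + 1/5*a_3 + 1/15*a_4 + 4/15*a_5
  a_2 = 0*a_0 + 4/15*a_1 + 1/3*a_2 + 1/15*a_3 + 2/15*a_4 + 1/5*a_5
  a_3 = 1/3*a_0 + 1/5*a_1 + 1/15*a_2 + 1/15*a_3 + 0*a_4 + 1/3*a_5
  a_4 = 4/15*a_0 + 1/15*a_1 + 1/5*a_2 + 1/15*a_3 + 1/5*a_4 + 1/5*a_5

Substituting a_0 = 1 and a_5 = 0, rearrange to (I - Q) a = r where r[i] = P(i -> 0):
  [1, -1/5, -1/5, -1/15] . (a_1, a_2, a_3, a_4) = 4/15
  [-4/15, 2/3, -1/15, -2/15] . (a_1, a_2, a_3, a_4) = 0
  [-1/5, -1/15, 14/15, 0] . (a_1, a_2, a_3, a_4) = 1/3
  [-1/15, -1/5, -1/15, 4/5] . (a_1, a_2, a_3, a_4) = 4/15

Solving yields:
  a_1 = 9229/19978
  a_2 = 6627/19978
  a_3 = 4793/9989
  a_4 = 706/1427

Starting state is 4, so the absorption probability is a_4 = 706/1427.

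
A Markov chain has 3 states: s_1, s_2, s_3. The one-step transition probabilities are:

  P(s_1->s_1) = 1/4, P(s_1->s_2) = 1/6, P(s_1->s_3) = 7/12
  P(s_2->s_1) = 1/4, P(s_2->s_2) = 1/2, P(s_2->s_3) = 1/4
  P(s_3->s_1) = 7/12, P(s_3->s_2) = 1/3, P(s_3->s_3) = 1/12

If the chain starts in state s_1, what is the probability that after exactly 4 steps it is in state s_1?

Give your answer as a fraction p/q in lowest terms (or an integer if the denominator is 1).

Answer: 479/1296

Derivation:
Computing P^4 by repeated multiplication:
P^1 =
  s_1: [1/4, 1/6, 7/12]
  s_2: [1/4, 1/2, 1/4]
  s_3: [7/12, 1/3, 1/12]
P^2 =
  s_1: [4/9, 23/72, 17/72]
  s_2: [1/3, 3/8, 7/24]
  s_3: [5/18, 7/24, 31/72]
P^3 =
  s_1: [71/216, 5/16, 155/432]
  s_2: [25/72, 49/144, 5/16]
  s_3: [85/216, 145/432, 13/48]
P^4 =
  s_1: [479/1296, 857/2592, 259/864]
  s_2: [17/48, 287/864, 271/864]
  s_3: [49/144, 839/2592, 871/2592]

(P^4)[s_1 -> s_1] = 479/1296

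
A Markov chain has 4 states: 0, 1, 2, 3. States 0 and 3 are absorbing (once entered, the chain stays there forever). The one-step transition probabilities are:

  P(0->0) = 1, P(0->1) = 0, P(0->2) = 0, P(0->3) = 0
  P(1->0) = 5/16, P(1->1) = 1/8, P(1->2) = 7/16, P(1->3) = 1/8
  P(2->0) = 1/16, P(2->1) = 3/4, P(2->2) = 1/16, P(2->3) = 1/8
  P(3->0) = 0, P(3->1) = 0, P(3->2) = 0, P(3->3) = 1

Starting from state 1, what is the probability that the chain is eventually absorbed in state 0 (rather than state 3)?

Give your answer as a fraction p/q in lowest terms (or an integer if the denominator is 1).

Let a_i = P(absorbed in 0 | start in state i).
Boundary conditions: a_0 = 1, a_3 = 0.
For each transient state i, a_i = sum_j P(i->j) * a_j:
  a_1 = 5/16*a_0 + 1/8*a_1 + 7/16*a_2 + 1/8*a_3
  a_2 = 1/16*a_0 + 3/4*a_1 + 1/16*a_2 + 1/8*a_3

Substituting a_0 = 1 and a_3 = 0, rearrange to (I - Q) a = r where r[i] = P(i -> 0):
  [7/8, -7/16] . (a_1, a_2) = 5/16
  [-3/4, 15/16] . (a_1, a_2) = 1/16

Solving yields:
  a_1 = 41/63
  a_2 = 37/63

Starting state is 1, so the absorption probability is a_1 = 41/63.

Answer: 41/63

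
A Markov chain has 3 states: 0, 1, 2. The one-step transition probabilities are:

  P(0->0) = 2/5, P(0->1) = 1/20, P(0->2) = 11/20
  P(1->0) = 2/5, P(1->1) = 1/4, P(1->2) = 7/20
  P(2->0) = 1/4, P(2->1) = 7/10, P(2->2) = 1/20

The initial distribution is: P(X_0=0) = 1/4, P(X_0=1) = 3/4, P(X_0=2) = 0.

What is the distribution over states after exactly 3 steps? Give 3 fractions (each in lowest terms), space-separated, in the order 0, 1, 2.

Propagating the distribution step by step (d_{t+1} = d_t * P):
d_0 = (0=1/4, 1=3/4, 2=0)
  d_1[0] = 1/4*2/5 + 3/4*2/5 + 0*1/4 = 2/5
  d_1[1] = 1/4*1/20 + 3/4*1/4 + 0*7/10 = 1/5
  d_1[2] = 1/4*11/20 + 3/4*7/20 + 0*1/20 = 2/5
d_1 = (0=2/5, 1=1/5, 2=2/5)
  d_2[0] = 2/5*2/5 + 1/5*2/5 + 2/5*1/4 = 17/50
  d_2[1] = 2/5*1/20 + 1/5*1/4 + 2/5*7/10 = 7/20
  d_2[2] = 2/5*11/20 + 1/5*7/20 + 2/5*1/20 = 31/100
d_2 = (0=17/50, 1=7/20, 2=31/100)
  d_3[0] = 17/50*2/5 + 7/20*2/5 + 31/100*1/4 = 707/2000
  d_3[1] = 17/50*1/20 + 7/20*1/4 + 31/100*7/10 = 643/2000
  d_3[2] = 17/50*11/20 + 7/20*7/20 + 31/100*1/20 = 13/40
d_3 = (0=707/2000, 1=643/2000, 2=13/40)

Answer: 707/2000 643/2000 13/40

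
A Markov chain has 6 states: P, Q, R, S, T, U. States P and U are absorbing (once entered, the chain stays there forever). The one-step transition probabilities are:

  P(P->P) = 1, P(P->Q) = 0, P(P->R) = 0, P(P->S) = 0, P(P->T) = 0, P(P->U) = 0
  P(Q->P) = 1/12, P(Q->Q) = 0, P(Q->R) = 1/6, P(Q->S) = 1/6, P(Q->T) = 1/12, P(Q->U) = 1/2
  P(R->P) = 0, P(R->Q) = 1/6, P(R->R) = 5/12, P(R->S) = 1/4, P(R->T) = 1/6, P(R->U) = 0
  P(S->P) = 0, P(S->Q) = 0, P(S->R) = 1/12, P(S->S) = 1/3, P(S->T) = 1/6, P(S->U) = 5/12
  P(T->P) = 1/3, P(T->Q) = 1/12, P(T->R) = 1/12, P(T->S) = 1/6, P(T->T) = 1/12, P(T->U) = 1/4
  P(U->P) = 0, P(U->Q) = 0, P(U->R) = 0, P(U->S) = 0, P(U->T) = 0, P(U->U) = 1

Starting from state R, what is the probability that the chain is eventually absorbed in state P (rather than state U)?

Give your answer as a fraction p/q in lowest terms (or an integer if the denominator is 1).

Let a_i = P(absorbed in P | start in state i).
Boundary conditions: a_P = 1, a_U = 0.
For each transient state i, a_i = sum_j P(i->j) * a_j:
  a_Q = 1/12*a_P + 0*a_Q + 1/6*a_R + 1/6*a_S + 1/12*a_T + 1/2*a_U
  a_R = 0*a_P + 1/6*a_Q + 5/12*a_R + 1/4*a_S + 1/6*a_T + 0*a_U
  a_S = 0*a_P + 0*a_Q + 1/12*a_R + 1/3*a_S + 1/6*a_T + 5/12*a_U
  a_T = 1/3*a_P + 1/12*a_Q + 1/12*a_R + 1/6*a_S + 1/12*a_T + 1/4*a_U

Substituting a_P = 1 and a_U = 0, rearrange to (I - Q) a = r where r[i] = P(i -> P):
  [1, -1/6, -1/6, -1/12] . (a_Q, a_R, a_S, a_T) = 1/12
  [-1/6, 7/12, -1/4, -1/6] . (a_Q, a_R, a_S, a_T) = 0
  [0, -1/12, 2/3, -1/6] . (a_Q, a_R, a_S, a_T) = 0
  [-1/12, -1/12, -1/6, 11/12] . (a_Q, a_R, a_S, a_T) = 1/3

Solving yields:
  a_Q = 1045/5811
  a_R = 1342/5811
  a_S = 262/1937
  a_T = 2473/5811

Starting state is R, so the absorption probability is a_R = 1342/5811.

Answer: 1342/5811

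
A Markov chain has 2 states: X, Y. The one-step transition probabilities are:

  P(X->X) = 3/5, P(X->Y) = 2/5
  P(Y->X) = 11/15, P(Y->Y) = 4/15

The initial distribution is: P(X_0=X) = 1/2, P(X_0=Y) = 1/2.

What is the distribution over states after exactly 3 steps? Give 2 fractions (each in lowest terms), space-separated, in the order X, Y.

Propagating the distribution step by step (d_{t+1} = d_t * P):
d_0 = (X=1/2, Y=1/2)
  d_1[X] = 1/2*3/5 + 1/2*11/15 = 2/3
  d_1[Y] = 1/2*2/5 + 1/2*4/15 = 1/3
d_1 = (X=2/3, Y=1/3)
  d_2[X] = 2/3*3/5 + 1/3*11/15 = 29/45
  d_2[Y] = 2/3*2/5 + 1/3*4/15 = 16/45
d_2 = (X=29/45, Y=16/45)
  d_3[X] = 29/45*3/5 + 16/45*11/15 = 437/675
  d_3[Y] = 29/45*2/5 + 16/45*4/15 = 238/675
d_3 = (X=437/675, Y=238/675)

Answer: 437/675 238/675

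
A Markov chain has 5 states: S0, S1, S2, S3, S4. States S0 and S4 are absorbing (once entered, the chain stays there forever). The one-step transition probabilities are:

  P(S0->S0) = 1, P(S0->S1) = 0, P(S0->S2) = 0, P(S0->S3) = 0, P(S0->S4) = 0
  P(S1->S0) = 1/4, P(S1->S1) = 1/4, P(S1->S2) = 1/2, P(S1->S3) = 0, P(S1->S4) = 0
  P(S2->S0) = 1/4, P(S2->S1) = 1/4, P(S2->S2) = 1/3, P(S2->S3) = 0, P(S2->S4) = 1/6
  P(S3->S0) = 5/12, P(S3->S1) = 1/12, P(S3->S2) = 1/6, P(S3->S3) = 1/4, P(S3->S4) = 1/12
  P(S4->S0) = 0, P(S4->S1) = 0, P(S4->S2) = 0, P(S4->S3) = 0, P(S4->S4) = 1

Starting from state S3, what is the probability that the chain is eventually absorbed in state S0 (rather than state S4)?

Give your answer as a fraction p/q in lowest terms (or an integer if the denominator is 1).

Answer: 64/81

Derivation:
Let a_i = P(absorbed in S0 | start in state i).
Boundary conditions: a_S0 = 1, a_S4 = 0.
For each transient state i, a_i = sum_j P(i->j) * a_j:
  a_S1 = 1/4*a_S0 + 1/4*a_S1 + 1/2*a_S2 + 0*a_S3 + 0*a_S4
  a_S2 = 1/4*a_S0 + 1/4*a_S1 + 1/3*a_S2 + 0*a_S3 + 1/6*a_S4
  a_S3 = 5/12*a_S0 + 1/12*a_S1 + 1/6*a_S2 + 1/4*a_S3 + 1/12*a_S4

Substituting a_S0 = 1 and a_S4 = 0, rearrange to (I - Q) a = r where r[i] = P(i -> S0):
  [3/4, -1/2, 0] . (a_S1, a_S2, a_S3) = 1/4
  [-1/4, 2/3, 0] . (a_S1, a_S2, a_S3) = 1/4
  [-1/12, -1/6, 3/4] . (a_S1, a_S2, a_S3) = 5/12

Solving yields:
  a_S1 = 7/9
  a_S2 = 2/3
  a_S3 = 64/81

Starting state is S3, so the absorption probability is a_S3 = 64/81.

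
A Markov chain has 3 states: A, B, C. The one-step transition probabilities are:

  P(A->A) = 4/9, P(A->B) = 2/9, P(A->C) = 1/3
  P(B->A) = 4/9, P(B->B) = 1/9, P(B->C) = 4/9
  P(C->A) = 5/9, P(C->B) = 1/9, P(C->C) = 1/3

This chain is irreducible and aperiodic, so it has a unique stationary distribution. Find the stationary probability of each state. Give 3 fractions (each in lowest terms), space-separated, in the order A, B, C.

The stationary distribution satisfies pi = pi * P, i.e.:
  pi_A = 4/9*pi_A + 4/9*pi_B + 5/9*pi_C
  pi_B = 2/9*pi_A + 1/9*pi_B + 1/9*pi_C
  pi_C = 1/3*pi_A + 4/9*pi_B + 1/3*pi_C
with normalization: pi_A + pi_B + pi_C = 1.

Using the first 2 balance equations plus normalization, the linear system A*pi = b is:
  [-5/9, 4/9, 5/9] . pi = 0
  [2/9, -8/9, 1/9] . pi = 0
  [1, 1, 1] . pi = 1

Solving yields:
  pi_A = 44/91
  pi_B = 15/91
  pi_C = 32/91

Verification (pi * P):
  44/91*4/9 + 15/91*4/9 + 32/91*5/9 = 44/91 = pi_A  (ok)
  44/91*2/9 + 15/91*1/9 + 32/91*1/9 = 15/91 = pi_B  (ok)
  44/91*1/3 + 15/91*4/9 + 32/91*1/3 = 32/91 = pi_C  (ok)

Answer: 44/91 15/91 32/91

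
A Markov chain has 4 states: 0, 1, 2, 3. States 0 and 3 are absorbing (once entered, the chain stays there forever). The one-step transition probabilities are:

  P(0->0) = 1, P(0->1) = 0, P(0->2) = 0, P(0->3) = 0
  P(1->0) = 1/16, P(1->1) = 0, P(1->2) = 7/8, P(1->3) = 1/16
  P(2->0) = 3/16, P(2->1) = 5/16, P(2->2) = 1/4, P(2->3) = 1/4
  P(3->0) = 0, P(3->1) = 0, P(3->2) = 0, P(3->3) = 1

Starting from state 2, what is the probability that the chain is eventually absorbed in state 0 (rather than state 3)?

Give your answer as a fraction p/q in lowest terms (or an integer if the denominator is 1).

Answer: 53/122

Derivation:
Let a_i = P(absorbed in 0 | start in state i).
Boundary conditions: a_0 = 1, a_3 = 0.
For each transient state i, a_i = sum_j P(i->j) * a_j:
  a_1 = 1/16*a_0 + 0*a_1 + 7/8*a_2 + 1/16*a_3
  a_2 = 3/16*a_0 + 5/16*a_1 + 1/4*a_2 + 1/4*a_3

Substituting a_0 = 1 and a_3 = 0, rearrange to (I - Q) a = r where r[i] = P(i -> 0):
  [1, -7/8] . (a_1, a_2) = 1/16
  [-5/16, 3/4] . (a_1, a_2) = 3/16

Solving yields:
  a_1 = 27/61
  a_2 = 53/122

Starting state is 2, so the absorption probability is a_2 = 53/122.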